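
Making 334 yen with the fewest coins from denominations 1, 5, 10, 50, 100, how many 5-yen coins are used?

0

334 = 3×100 + 3×10 + 4×1
Count of 5: 0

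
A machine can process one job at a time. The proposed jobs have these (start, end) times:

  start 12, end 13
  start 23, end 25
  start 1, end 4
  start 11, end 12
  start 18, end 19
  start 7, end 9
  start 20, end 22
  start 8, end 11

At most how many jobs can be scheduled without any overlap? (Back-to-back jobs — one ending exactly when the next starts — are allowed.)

7

Greedy by earliest finish: after sorting by end time, pick each interval compatible with the last pick.
Sorted by end: (1,4)  (7,9)  (8,11)  (11,12)  (12,13)  (18,19)  (20,22)  (23,25)
take (1,4); take (7,9); take (11,12); take (12,13); take (18,19); take (20,22); take (23,25).
Selected 7 jobs.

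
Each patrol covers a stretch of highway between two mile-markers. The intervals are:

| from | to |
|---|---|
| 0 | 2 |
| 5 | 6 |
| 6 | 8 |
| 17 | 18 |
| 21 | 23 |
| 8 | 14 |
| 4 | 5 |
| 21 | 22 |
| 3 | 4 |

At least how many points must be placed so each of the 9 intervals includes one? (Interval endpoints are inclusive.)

Process intervals by earliest right end; each time one isn't hit yet, stab at its right endpoint.
By right end: [0,2]  [3,4]  [4,5]  [5,6]  [6,8]  [8,14]  [17,18]  [21,22]  [21,23]
[0,2] uncovered → point at 2; [3,4] uncovered → point at 4; [5,6] uncovered → point at 6; [8,14] uncovered → point at 14; [17,18] uncovered → point at 18; [21,22] uncovered → point at 22.
Points: 2, 4, 6, 14, 18, 22 (6 total).

6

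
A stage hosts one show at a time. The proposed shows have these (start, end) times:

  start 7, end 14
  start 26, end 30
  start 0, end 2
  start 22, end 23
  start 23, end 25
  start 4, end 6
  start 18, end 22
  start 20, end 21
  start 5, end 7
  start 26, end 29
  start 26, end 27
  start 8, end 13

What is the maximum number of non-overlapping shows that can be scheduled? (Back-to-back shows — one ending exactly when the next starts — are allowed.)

7

Sorted by end: (0,2)  (4,6)  (5,7)  (8,13)  (7,14)  (20,21)  (18,22)  (22,23)  (23,25)  (26,27)  (26,29)  (26,30)
take (0,2); take (4,6); take (8,13); take (20,21); skip (18,22); take (22,23); take (23,25); take (26,27).
Selected 7 shows.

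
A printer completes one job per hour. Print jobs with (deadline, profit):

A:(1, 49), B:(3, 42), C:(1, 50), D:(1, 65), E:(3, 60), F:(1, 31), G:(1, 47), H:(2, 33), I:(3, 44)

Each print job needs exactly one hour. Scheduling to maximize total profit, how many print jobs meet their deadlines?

By profit: D(d1,65), E(d3,60), C(d1,50), A(d1,49), G(d1,47), I(d3,44), B(d3,42), H(d2,33), F(d1,31)
D→slot 1; E→slot 3; C skipped; A skipped; G skipped; I→slot 2; B skipped; H skipped; F skipped.
3 of 9 scheduled.

3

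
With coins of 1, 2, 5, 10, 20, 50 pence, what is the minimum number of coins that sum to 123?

5

123 = 2×50 + 1×20 + 1×2 + 1×1
Total coins = 2 + 1 + 1 + 1 = 5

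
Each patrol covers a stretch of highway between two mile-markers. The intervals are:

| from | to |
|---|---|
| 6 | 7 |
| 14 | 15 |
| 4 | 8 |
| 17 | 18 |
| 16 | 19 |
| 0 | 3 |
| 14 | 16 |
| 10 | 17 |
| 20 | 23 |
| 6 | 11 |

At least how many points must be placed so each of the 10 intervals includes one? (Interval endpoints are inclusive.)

Sorted: [0,3] [6,7] [4,8] [6,11] [14,15] [14,16] [10,17] [17,18] [16,19] [20,23]
{[0,3]} hit by 3; {[6,7],[4,8],[6,11]} hit by 7; {[14,15],[14,16],[10,17]} hit by 15; {[17,18],[16,19]} hit by 18; {[20,23]} hit by 23.
Points: 3, 7, 15, 18, 23 (5 total).

5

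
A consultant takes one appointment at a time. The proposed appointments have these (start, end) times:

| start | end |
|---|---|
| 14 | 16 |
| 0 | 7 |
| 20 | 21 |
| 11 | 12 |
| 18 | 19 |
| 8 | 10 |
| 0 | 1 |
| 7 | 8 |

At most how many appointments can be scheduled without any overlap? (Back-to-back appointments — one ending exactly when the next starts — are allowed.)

Sorted by end: (0,1)  (0,7)  (7,8)  (8,10)  (11,12)  (14,16)  (18,19)  (20,21)
take (0,1); take (7,8); take (8,10); take (11,12); take (14,16); take (18,19); take (20,21).
Selected 7 appointments.

7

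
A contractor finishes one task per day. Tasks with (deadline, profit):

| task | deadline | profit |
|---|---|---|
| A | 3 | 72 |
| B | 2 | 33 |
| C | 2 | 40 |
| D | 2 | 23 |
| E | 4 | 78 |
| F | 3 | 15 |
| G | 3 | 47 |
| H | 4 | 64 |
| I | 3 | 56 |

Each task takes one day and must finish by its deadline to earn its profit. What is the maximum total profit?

Take jobs in profit order; each goes to the latest open slot no later than its deadline.
Profit order: E=78 A=72 H=64 I=56 G=47 C=40 B=33 D=23 F=15
Assign: E→slot 4, A→slot 3, H→slot 2, I→slot 1, G skipped, C skipped, B skipped, D skipped, F skipped.
Slots: [1:I] [2:H] [3:A] [4:E]
Profit = 56 + 64 + 72 + 78 = 270

270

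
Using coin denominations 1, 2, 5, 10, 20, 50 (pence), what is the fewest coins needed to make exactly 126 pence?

5

126 − 2×50→26 − 1×20→6 − 1×5→1 − 1×1→0
Total coins = 2 + 1 + 1 + 1 = 5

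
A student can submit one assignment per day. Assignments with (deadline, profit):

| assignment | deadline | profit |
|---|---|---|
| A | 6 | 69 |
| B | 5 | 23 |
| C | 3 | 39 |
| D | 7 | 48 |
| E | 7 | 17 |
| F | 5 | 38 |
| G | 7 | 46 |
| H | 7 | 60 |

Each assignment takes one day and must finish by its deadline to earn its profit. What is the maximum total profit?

By profit: A(d6,69), H(d7,60), D(d7,48), G(d7,46), C(d3,39), F(d5,38), B(d5,23), E(d7,17)
A→slot 6; H→slot 7; D→slot 5; G→slot 4; C→slot 3; F→slot 2; B→slot 1; E skipped.
Profit = 23 + 38 + 39 + 46 + 48 + 69 + 60 = 323

323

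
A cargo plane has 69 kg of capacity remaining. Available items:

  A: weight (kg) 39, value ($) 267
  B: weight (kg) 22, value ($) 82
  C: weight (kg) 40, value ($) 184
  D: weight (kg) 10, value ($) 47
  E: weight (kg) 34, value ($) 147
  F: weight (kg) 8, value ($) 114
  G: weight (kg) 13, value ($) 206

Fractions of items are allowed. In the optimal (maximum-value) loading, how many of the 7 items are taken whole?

Greedy by value/weight ratio, highest first.
Order: G (206/13=15.85) > F (114/8=14.25) > A (267/39=6.85) > D (47/10=4.70) > C (184/40=4.60) > E (147/34=4.32) > B (82/22=3.73)
Fill: take G (13 @ 206) → take F (8 @ 114) → take A (39 @ 267) → take 9/10 of D → 42.30; 69/69 used.
3 item(s) taken whole; one partial (take 9/10 of D).

3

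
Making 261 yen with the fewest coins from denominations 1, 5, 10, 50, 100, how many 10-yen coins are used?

Greedy: take as many of the largest coin as possible, then repeat with the remainder.
261 = 2×100 + 1×50 + 1×10 + 1×1
Count of 10: 1

1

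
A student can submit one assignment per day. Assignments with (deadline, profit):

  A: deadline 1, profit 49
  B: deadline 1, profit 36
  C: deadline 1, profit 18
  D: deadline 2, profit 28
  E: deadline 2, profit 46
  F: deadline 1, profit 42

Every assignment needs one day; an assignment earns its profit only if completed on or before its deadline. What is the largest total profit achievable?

Take jobs in profit order; each goes to the latest open slot no later than its deadline.
By profit: A(d1,49), E(d2,46), F(d1,42), B(d1,36), D(d2,28), C(d1,18)
A→slot 1; E→slot 2; F skipped; B skipped; D skipped; C skipped.
Profit = 49 + 46 = 95

95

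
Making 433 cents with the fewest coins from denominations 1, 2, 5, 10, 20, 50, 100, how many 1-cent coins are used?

1

433 − 4×100→33 − 1×20→13 − 1×10→3 − 1×2→1 − 1×1→0
Count of 1: 1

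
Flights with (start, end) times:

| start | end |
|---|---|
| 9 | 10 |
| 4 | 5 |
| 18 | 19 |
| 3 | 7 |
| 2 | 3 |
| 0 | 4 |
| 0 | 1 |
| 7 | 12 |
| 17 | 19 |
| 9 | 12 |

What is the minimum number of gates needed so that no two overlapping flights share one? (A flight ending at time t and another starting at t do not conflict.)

Count concurrent intervals with a sweep; the peak is the room count.
Events (time:±→running): 0:+→1 0:+→2 1:-→1 2:+→2 3:-→1 3:+→2 4:-→1 4:+→2 5:-→1 7:-→0 7:+→1 9:+→2 9:+→3 … peak 3.

3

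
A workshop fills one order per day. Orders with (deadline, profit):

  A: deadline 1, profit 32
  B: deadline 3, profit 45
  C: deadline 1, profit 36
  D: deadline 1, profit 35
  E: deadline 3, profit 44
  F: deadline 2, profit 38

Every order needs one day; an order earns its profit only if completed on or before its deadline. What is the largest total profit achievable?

127

By profit: B(d3,45), E(d3,44), F(d2,38), C(d1,36), D(d1,35), A(d1,32)
B→slot 3; E→slot 2; F→slot 1; C skipped; D skipped; A skipped.
Profit = 38 + 44 + 45 = 127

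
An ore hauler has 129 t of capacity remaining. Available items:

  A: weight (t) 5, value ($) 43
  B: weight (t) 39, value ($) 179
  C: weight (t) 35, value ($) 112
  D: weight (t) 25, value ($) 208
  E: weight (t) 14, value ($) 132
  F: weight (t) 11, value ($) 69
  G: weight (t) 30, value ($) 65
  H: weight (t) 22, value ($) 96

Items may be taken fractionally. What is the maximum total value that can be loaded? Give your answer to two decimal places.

Sort by value per unit weight and fill in that order.
Order: E (132/14=9.43) > A (43/5=8.60) > D (208/25=8.32) > F (69/11=6.27) > B (179/39=4.59) > H (96/22=4.36) > C (112/35=3.20) > G (65/30=2.17)
Fill: take E (14 @ 132) → take A (5 @ 43) → take D (25 @ 208) → take F (11 @ 69) → take B (39 @ 179) → take H (22 @ 96) → take 13/35 of C → 41.60; 129/129 used.
Total value = 768.60

768.60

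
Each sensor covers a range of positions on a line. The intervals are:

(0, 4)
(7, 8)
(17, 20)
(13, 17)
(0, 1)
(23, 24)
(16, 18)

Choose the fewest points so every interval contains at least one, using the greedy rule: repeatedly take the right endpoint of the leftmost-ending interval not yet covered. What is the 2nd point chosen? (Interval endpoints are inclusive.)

Sort by right endpoint; whenever an interval is uncovered, place a point at its right end.
Sorted: [0,1] [0,4] [7,8] [13,17] [16,18] [17,20] [23,24]
{[0,1],[0,4]} hit by 1; {[7,8]} hit by 8; {[13,17],[16,18],[17,20]} hit by 17; {[23,24]} hit by 24.
Points: 1, 8, 17, 24 (4 total).

8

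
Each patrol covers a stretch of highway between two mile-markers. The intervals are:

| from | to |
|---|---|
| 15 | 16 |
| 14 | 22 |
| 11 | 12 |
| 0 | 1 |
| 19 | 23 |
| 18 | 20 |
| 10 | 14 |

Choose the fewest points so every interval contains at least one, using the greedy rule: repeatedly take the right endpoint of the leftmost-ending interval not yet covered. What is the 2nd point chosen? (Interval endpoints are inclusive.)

By right end: [0,1]  [11,12]  [10,14]  [15,16]  [18,20]  [14,22]  [19,23]
[0,1] uncovered → point at 1; [11,12] uncovered → point at 12; [15,16] uncovered → point at 16; [18,20] uncovered → point at 20.
Points: 1, 12, 16, 20 (4 total).

12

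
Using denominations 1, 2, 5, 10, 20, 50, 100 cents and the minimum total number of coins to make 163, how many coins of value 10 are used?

163 = 1×100 + 1×50 + 1×10 + 1×2 + 1×1
Count of 10: 1

1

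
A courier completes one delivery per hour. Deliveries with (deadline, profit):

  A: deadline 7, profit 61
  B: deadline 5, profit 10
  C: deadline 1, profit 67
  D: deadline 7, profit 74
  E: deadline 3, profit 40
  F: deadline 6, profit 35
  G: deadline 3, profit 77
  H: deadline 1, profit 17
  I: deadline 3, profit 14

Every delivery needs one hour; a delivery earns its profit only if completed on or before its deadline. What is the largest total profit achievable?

364

Profit order: G=77 D=74 C=67 A=61 E=40 F=35 H=17 I=14 B=10
Assign: G→slot 3, D→slot 7, C→slot 1, A→slot 6, E→slot 2, F→slot 5, H skipped, I skipped, B→slot 4.
Slots: [1:C] [2:E] [3:G] [4:B] [5:F] [6:A] [7:D]
Profit = 67 + 40 + 77 + 10 + 35 + 61 + 74 = 364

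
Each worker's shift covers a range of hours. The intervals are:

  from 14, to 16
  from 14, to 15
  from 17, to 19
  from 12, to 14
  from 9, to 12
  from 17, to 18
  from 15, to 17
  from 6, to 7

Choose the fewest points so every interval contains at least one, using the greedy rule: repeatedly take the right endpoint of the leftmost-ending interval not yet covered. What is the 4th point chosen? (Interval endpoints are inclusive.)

18

By right end: [6,7]  [9,12]  [12,14]  [14,15]  [14,16]  [15,17]  [17,18]  [17,19]
[6,7] uncovered → point at 7; [9,12] uncovered → point at 12; [14,15] uncovered → point at 15; [17,18] uncovered → point at 18.
Points: 7, 12, 15, 18 (4 total).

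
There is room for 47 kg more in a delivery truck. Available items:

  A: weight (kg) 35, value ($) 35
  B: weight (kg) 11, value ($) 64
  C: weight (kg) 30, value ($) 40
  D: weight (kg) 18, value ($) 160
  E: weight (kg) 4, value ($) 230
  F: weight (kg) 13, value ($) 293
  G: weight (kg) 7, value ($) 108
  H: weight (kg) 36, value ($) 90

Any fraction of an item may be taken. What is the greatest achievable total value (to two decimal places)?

820.09

Greedy by value/weight ratio, highest first.
Order: E (230/4=57.50) > F (293/13=22.54) > G (108/7=15.43) > D (160/18=8.89) > B (64/11=5.82) > H (90/36=2.50) > C (40/30=1.33) > A (35/35=1.00)
Fill: take E (4 @ 230) → take F (13 @ 293) → take G (7 @ 108) → take D (18 @ 160) → take 5/11 of B → 29.09; 47/47 used.
Total value = 820.09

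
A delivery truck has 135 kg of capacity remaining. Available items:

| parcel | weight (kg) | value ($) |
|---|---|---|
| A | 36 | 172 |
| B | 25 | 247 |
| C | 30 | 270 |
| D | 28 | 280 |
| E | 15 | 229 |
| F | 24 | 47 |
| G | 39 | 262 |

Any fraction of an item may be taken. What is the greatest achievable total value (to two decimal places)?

Greedy by value/weight ratio, highest first.
Ratios (sorted): E 15.27, D 10.00, B 9.88, C 9.00, G 6.72, A 4.78, F 1.96
take E (15 @ 229); take D (28 @ 280); take B (25 @ 247); take C (30 @ 270); take 37/39 of G → 248.56. Capacity used 135/135.
Total value = 1274.56

1274.56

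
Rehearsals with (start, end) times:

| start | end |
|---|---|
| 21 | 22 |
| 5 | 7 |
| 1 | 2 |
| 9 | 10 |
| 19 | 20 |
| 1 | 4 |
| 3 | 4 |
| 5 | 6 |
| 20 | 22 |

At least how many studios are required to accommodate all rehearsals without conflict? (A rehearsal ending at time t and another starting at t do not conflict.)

2

Count concurrent intervals with a sweep; the peak is the room count.
starts: [1, 1, 3, 5, 5, 9, 19, 20, 21]
ends:   [2, 4, 4, 6, 7, 10, 20, 22, 22]
s1→1 s1→2  — peak 2.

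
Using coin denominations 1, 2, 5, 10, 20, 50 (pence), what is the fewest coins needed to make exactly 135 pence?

5

Use the largest denomination that fits, subtract, and repeat.
135 = 2×50 + 1×20 + 1×10 + 1×5
Total coins = 2 + 1 + 1 + 1 = 5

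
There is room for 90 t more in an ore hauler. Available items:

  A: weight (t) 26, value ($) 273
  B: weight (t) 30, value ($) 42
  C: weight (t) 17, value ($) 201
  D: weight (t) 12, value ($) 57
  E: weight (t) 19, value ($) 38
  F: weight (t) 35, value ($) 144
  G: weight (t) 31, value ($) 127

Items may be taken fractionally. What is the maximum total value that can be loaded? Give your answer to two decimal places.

Greedy by value/weight ratio, highest first.
Ratios (sorted): C 11.82, A 10.50, D 4.75, F 4.11, G 4.10, E 2.00, B 1.40
take C (17 @ 201); take A (26 @ 273); take D (12 @ 57); take F (35 @ 144). Capacity used 90/90.
Total value = 675.00

675.00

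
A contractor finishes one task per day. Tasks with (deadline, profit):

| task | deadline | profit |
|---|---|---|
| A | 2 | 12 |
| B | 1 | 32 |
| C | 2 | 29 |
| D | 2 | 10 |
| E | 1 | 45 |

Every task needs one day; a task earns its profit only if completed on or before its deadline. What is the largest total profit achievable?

74

Sort by profit descending; place each in the latest free slot ≤ its deadline.
Profit order: E=45 B=32 C=29 A=12 D=10
Assign: E→slot 1, B skipped, C→slot 2, A skipped, D skipped.
Slots: [1:E] [2:C]
Profit = 45 + 29 = 74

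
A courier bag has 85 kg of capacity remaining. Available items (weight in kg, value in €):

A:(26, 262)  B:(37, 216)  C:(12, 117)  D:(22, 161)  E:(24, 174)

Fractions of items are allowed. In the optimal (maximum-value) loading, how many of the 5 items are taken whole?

4

Ratios (sorted): A 10.08, C 9.75, D 7.32, E 7.25, B 5.84
take A (26 @ 262); take C (12 @ 117); take D (22 @ 161); take E (24 @ 174); take 1/37 of B → 5.84. Capacity used 85/85.
4 item(s) taken whole; one partial (take 1/37 of B).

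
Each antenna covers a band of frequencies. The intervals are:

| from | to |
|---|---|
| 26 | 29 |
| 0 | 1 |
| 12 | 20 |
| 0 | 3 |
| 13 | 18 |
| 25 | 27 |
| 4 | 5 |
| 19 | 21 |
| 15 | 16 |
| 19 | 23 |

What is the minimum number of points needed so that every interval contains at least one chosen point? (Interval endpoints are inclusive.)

Process intervals by earliest right end; each time one isn't hit yet, stab at its right endpoint.
By right end: [0,1]  [0,3]  [4,5]  [15,16]  [13,18]  [12,20]  [19,21]  [19,23]  [25,27]  [26,29]
[0,1] uncovered → point at 1; [4,5] uncovered → point at 5; [15,16] uncovered → point at 16; [19,21] uncovered → point at 21; [25,27] uncovered → point at 27.
Points: 1, 5, 16, 21, 27 (5 total).

5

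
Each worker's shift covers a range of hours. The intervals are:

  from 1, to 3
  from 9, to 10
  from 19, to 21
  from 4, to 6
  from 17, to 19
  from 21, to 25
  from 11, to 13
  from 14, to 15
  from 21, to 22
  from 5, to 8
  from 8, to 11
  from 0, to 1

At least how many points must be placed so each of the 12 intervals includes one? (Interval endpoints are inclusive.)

7

Sort by right endpoint; whenever an interval is uncovered, place a point at its right end.
By right end: [0,1]  [1,3]  [4,6]  [5,8]  [9,10]  [8,11]  [11,13]  [14,15]  [17,19]  [19,21]  [21,22]  [21,25]
[0,1] uncovered → point at 1; [4,6] uncovered → point at 6; [9,10] uncovered → point at 10; [11,13] uncovered → point at 13; [14,15] uncovered → point at 15; [17,19] uncovered → point at 19; [21,22] uncovered → point at 22.
Points: 1, 6, 10, 13, 15, 19, 22 (7 total).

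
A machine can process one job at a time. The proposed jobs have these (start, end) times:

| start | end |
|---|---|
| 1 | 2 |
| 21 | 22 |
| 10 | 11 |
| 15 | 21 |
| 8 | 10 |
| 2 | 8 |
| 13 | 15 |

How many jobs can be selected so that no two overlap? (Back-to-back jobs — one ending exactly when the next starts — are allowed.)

By end time: (1,2), (2,8), (8,10), (10,11), (13,15), (15,21), (21,22).
Pick (1,2); next start ≥ 2 → (2,8); next start ≥ 8 → (8,10); next start ≥ 10 → (10,11); next start ≥ 11 → (13,15); next start ≥ 15 → (15,21); next start ≥ 21 → (21,22).
Selected 7 jobs.

7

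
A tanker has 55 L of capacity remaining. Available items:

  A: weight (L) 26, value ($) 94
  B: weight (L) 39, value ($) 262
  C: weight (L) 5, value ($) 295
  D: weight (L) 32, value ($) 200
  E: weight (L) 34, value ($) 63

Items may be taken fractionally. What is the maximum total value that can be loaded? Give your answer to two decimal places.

Sort by value per unit weight and fill in that order.
Ratios (sorted): C 59.00, B 6.72, D 6.25, A 3.62, E 1.85
take C (5 @ 295); take B (39 @ 262); take 11/32 of D → 68.75. Capacity used 55/55.
Total value = 625.75

625.75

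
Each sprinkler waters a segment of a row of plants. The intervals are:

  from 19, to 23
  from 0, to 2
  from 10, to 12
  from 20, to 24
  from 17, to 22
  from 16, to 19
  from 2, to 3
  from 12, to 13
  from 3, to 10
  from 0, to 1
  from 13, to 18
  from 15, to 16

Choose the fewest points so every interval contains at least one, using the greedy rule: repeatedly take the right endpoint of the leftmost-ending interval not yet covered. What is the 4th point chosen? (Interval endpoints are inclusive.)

By right end: [0,1]  [0,2]  [2,3]  [3,10]  [10,12]  [12,13]  [15,16]  [13,18]  [16,19]  [17,22]  [19,23]  [20,24]
[0,1] uncovered → point at 1; [2,3] uncovered → point at 3; [10,12] uncovered → point at 12; [15,16] uncovered → point at 16; [17,22] uncovered → point at 22.
Points: 1, 3, 12, 16, 22 (5 total).

16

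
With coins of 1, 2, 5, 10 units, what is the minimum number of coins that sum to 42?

42 − 4×10→2 − 1×2→0
Total coins = 4 + 1 = 5

5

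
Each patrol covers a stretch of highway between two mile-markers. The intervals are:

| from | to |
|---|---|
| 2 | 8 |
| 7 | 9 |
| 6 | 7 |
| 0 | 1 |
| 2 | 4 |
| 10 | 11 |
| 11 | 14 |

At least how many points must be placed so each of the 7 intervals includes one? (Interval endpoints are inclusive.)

Sort by right endpoint; whenever an interval is uncovered, place a point at its right end.
Sorted: [0,1] [2,4] [6,7] [2,8] [7,9] [10,11] [11,14]
{[0,1]} hit by 1; {[2,4]} hit by 4; {[6,7],[2,8],[7,9]} hit by 7; {[10,11],[11,14]} hit by 11.
Points: 1, 4, 7, 11 (4 total).

4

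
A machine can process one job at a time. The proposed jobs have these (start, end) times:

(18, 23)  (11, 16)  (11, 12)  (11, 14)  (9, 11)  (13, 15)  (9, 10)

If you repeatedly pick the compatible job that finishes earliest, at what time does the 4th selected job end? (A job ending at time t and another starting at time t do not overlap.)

Greedy by earliest finish: after sorting by end time, pick each interval compatible with the last pick.
Sorted by end: (9,10)  (9,11)  (11,12)  (11,14)  (13,15)  (11,16)  (18,23)
take (9,10); take (11,12); take (13,15); skip (11,16); take (18,23).
Selected: (9,10) (11,12) (13,15) (18,23)

23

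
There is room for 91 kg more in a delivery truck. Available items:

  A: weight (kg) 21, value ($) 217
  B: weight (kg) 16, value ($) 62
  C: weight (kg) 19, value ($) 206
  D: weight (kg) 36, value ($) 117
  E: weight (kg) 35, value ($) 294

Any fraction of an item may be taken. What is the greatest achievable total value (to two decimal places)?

779.00

Order: C (206/19=10.84) > A (217/21=10.33) > E (294/35=8.40) > B (62/16=3.88) > D (117/36=3.25)
Fill: take C (19 @ 206) → take A (21 @ 217) → take E (35 @ 294) → take B (16 @ 62); 91/91 used.
Total value = 779.00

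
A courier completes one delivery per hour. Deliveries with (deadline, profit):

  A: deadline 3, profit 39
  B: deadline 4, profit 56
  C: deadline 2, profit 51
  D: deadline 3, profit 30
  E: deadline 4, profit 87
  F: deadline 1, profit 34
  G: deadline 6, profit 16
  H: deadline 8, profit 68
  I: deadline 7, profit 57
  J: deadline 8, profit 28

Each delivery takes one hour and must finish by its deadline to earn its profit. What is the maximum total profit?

Take jobs in profit order; each goes to the latest open slot no later than its deadline.
Profit order: E=87 H=68 I=57 B=56 C=51 A=39 F=34 D=30 J=28 G=16
Assign: E→slot 4, H→slot 8, I→slot 7, B→slot 3, C→slot 2, A→slot 1, F skipped, D skipped, J→slot 6, G→slot 5.
Slots: [1:A] [2:C] [3:B] [4:E] [5:G] [6:J] [7:I] [8:H]
Profit = 39 + 51 + 56 + 87 + 16 + 28 + 57 + 68 = 402

402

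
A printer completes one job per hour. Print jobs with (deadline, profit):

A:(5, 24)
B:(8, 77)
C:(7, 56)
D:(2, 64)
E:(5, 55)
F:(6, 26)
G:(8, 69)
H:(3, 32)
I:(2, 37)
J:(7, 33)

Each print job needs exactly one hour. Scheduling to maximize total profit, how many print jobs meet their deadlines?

8

By profit: B(d8,77), G(d8,69), D(d2,64), C(d7,56), E(d5,55), I(d2,37), J(d7,33), H(d3,32), F(d6,26), A(d5,24)
B→slot 8; G→slot 7; D→slot 2; C→slot 6; E→slot 5; I→slot 1; J→slot 4; H→slot 3; F skipped; A skipped.
8 of 10 scheduled.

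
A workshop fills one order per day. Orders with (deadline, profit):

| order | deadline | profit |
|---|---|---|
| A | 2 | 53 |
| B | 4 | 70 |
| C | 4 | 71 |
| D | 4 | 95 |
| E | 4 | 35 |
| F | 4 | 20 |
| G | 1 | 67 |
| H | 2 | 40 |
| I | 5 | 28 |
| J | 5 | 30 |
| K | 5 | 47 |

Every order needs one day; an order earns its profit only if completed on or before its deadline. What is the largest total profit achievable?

Sort by profit descending; place each in the latest free slot ≤ its deadline.
By profit: D(d4,95), C(d4,71), B(d4,70), G(d1,67), A(d2,53), K(d5,47), H(d2,40), E(d4,35), J(d5,30), I(d5,28), F(d4,20)
D→slot 4; C→slot 3; B→slot 2; G→slot 1; A skipped; K→slot 5; H skipped; E skipped; J skipped; I skipped; F skipped.
Profit = 67 + 70 + 71 + 95 + 47 = 350

350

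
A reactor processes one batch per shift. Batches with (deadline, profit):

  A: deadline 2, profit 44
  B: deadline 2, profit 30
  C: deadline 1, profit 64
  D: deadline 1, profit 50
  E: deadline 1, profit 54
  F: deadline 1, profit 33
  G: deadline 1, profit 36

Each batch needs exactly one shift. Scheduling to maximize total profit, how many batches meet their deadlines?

2

Take jobs in profit order; each goes to the latest open slot no later than its deadline.
By profit: C(d1,64), E(d1,54), D(d1,50), A(d2,44), G(d1,36), F(d1,33), B(d2,30)
C→slot 1; E skipped; D skipped; A→slot 2; G skipped; F skipped; B skipped.
2 of 7 scheduled.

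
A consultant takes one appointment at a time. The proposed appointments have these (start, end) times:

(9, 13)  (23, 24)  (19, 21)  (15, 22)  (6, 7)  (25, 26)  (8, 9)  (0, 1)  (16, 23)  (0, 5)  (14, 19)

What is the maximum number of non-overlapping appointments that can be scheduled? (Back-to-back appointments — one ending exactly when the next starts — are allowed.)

By end time: (0,1), (0,5), (6,7), (8,9), (9,13), (14,19), (19,21), (15,22), (16,23), (23,24), (25,26).
Pick (0,1); next start ≥ 1 → (6,7); next start ≥ 7 → (8,9); next start ≥ 9 → (9,13); next start ≥ 13 → (14,19); next start ≥ 19 → (19,21); next start ≥ 21 → (23,24); next start ≥ 24 → (25,26).
Selected 8 appointments.

8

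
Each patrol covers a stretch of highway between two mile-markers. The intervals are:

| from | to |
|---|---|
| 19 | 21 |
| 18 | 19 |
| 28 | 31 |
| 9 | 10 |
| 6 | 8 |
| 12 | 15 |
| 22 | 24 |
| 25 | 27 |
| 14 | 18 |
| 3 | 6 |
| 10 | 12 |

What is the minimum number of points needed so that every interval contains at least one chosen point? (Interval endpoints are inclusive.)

Sorted: [3,6] [6,8] [9,10] [10,12] [12,15] [14,18] [18,19] [19,21] [22,24] [25,27] [28,31]
{[3,6],[6,8]} hit by 6; {[9,10],[10,12]} hit by 10; {[12,15],[14,18]} hit by 15; {[18,19],[19,21]} hit by 19; {[22,24]} hit by 24; {[25,27]} hit by 27; {[28,31]} hit by 31.
Points: 6, 10, 15, 19, 24, 27, 31 (7 total).

7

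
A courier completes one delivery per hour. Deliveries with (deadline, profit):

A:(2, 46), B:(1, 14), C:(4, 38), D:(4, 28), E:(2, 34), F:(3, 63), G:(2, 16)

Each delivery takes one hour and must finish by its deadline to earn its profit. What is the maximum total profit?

181

By profit: F(d3,63), A(d2,46), C(d4,38), E(d2,34), D(d4,28), G(d2,16), B(d1,14)
F→slot 3; A→slot 2; C→slot 4; E→slot 1; D skipped; G skipped; B skipped.
Profit = 34 + 46 + 63 + 38 = 181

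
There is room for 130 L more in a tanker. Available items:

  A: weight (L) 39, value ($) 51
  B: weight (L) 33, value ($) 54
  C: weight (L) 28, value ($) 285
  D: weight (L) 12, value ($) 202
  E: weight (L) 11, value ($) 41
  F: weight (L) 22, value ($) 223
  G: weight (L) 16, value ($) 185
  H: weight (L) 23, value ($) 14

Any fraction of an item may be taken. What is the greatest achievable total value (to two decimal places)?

Ratios (sorted): D 16.83, G 11.56, C 10.18, F 10.14, E 3.73, B 1.64, A 1.31, H 0.61
take D (12 @ 202); take G (16 @ 185); take C (28 @ 285); take F (22 @ 223); take E (11 @ 41); take B (33 @ 54); take 8/39 of A → 10.46. Capacity used 130/130.
Total value = 1000.46

1000.46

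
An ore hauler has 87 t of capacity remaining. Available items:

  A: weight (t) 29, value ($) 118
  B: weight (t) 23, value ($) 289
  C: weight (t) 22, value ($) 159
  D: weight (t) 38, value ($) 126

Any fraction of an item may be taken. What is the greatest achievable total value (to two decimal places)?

609.11

Ratios (sorted): B 12.57, C 7.23, A 4.07, D 3.32
take B (23 @ 289); take C (22 @ 159); take A (29 @ 118); take 13/38 of D → 43.11. Capacity used 87/87.
Total value = 609.11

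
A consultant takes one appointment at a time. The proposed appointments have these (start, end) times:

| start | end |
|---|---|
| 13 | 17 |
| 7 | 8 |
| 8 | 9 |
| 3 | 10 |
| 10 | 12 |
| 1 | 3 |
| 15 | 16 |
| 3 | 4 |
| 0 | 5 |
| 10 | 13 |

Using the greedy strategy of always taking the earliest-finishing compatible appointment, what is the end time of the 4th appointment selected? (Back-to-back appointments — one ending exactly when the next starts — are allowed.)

9

Sort by end time and greedily take each interval whose start is ≥ the last chosen end.
By end time: (1,3), (3,4), (0,5), (7,8), (8,9), (3,10), (10,12), (10,13), (15,16), (13,17).
Pick (1,3); next start ≥ 3 → (3,4); next start ≥ 4 → (7,8); next start ≥ 8 → (8,9); next start ≥ 9 → (10,12); next start ≥ 12 → (15,16).
Selected: (1,3) (3,4) (7,8) (8,9) (10,12) (15,16)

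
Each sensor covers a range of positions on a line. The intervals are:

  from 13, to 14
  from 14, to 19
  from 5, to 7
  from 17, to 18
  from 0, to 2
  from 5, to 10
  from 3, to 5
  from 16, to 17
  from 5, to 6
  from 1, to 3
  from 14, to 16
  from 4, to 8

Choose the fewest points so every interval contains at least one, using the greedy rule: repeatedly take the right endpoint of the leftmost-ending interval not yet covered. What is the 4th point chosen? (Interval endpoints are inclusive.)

Process intervals by earliest right end; each time one isn't hit yet, stab at its right endpoint.
Sorted: [0,2] [1,3] [3,5] [5,6] [5,7] [4,8] [5,10] [13,14] [14,16] [16,17] [17,18] [14,19]
{[0,2],[1,3]} hit by 2; {[3,5],[5,6],[5,7],[4,8],[5,10]} hit by 5; {[13,14],[14,16]} hit by 14; {[16,17],[17,18],[14,19]} hit by 17.
Points: 2, 5, 14, 17 (4 total).

17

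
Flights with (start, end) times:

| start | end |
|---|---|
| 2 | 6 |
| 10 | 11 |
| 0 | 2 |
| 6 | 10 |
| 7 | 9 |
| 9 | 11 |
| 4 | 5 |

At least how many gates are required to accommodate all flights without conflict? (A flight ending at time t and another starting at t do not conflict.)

Events (time:±→running): 0:+→1 2:-→0 2:+→1 4:+→2 … peak 2.

2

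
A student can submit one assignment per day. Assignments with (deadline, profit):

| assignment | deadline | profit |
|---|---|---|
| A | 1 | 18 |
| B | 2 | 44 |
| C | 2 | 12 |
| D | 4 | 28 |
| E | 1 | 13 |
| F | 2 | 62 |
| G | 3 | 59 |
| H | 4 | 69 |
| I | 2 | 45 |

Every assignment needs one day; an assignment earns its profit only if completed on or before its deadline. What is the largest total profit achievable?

Sort by profit descending; place each in the latest free slot ≤ its deadline.
By profit: H(d4,69), F(d2,62), G(d3,59), I(d2,45), B(d2,44), D(d4,28), A(d1,18), E(d1,13), C(d2,12)
H→slot 4; F→slot 2; G→slot 3; I→slot 1; B skipped; D skipped; A skipped; E skipped; C skipped.
Profit = 45 + 62 + 59 + 69 = 235

235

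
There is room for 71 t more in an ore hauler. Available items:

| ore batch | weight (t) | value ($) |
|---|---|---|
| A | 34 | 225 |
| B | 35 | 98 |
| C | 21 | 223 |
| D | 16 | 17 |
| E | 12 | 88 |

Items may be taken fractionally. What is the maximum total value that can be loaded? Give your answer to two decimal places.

547.20

Order: C (223/21=10.62) > E (88/12=7.33) > A (225/34=6.62) > B (98/35=2.80) > D (17/16=1.06)
Fill: take C (21 @ 223) → take E (12 @ 88) → take A (34 @ 225) → take 4/35 of B → 11.20; 71/71 used.
Total value = 547.20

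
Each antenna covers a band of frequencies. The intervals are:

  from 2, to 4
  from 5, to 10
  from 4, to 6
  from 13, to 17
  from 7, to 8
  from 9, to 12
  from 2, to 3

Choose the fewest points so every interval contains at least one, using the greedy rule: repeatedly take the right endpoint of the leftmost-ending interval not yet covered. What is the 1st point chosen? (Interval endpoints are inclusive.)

3

Sorted: [2,3] [2,4] [4,6] [7,8] [5,10] [9,12] [13,17]
{[2,3],[2,4]} hit by 3; {[4,6]} hit by 6; {[7,8],[5,10]} hit by 8; {[9,12]} hit by 12; {[13,17]} hit by 17.
Points: 3, 6, 8, 12, 17 (5 total).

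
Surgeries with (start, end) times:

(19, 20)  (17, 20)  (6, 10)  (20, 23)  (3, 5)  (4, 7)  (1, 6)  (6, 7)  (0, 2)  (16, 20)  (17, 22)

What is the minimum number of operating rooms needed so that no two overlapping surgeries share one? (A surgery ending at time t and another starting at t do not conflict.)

Count concurrent intervals with a sweep; the peak is the room count.
Events (time:±→running): 0:+→1 1:+→2 2:-→1 3:+→2 4:+→3 5:-→2 6:-→1 6:+→2 6:+→3 7:-→2 7:-→1 10:-→0 16:+→1 17:+→2 17:+→3 19:+→4 … peak 4.

4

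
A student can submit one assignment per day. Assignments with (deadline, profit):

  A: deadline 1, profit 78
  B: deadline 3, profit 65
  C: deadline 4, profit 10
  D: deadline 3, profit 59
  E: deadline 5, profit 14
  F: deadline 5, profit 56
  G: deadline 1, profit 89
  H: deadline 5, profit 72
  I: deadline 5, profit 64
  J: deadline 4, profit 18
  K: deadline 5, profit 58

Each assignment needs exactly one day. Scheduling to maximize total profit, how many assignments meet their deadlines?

5

Profit order: G=89 A=78 H=72 B=65 I=64 D=59 K=58 F=56 J=18 E=14 C=10
Assign: G→slot 1, A skipped, H→slot 5, B→slot 3, I→slot 4, D→slot 2, K skipped, F skipped, J skipped, E skipped, C skipped.
Slots: [1:G] [2:D] [3:B] [4:I] [5:H]
5 of 11 scheduled.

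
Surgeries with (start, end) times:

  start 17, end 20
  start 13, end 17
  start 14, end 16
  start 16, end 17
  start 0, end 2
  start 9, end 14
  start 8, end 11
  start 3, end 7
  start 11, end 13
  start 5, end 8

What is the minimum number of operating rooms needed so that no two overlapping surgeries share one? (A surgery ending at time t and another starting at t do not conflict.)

The answer is the maximum number of intervals overlapping at any instant.
starts: [0, 3, 5, 8, 9, 11, 13, 14, 16, 17]
ends:   [2, 7, 8, 11, 13, 14, 16, 17, 17, 20]
s0→1 e2→0 s3→1 s5→2  — peak 2.

2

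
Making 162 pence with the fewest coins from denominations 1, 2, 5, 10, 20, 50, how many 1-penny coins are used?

Greedy: take as many of the largest coin as possible, then repeat with the remainder.
162 = 3×50 + 1×10 + 1×2
Count of 1: 0

0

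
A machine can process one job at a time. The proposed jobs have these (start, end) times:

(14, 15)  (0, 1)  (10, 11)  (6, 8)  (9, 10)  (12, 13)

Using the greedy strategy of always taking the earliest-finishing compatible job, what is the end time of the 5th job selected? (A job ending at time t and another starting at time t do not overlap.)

13

By end time: (0,1), (6,8), (9,10), (10,11), (12,13), (14,15).
Pick (0,1); next start ≥ 1 → (6,8); next start ≥ 8 → (9,10); next start ≥ 10 → (10,11); next start ≥ 11 → (12,13); next start ≥ 13 → (14,15).
Selected: (0,1) (6,8) (9,10) (10,11) (12,13) (14,15)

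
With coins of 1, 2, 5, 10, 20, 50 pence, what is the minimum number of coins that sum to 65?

3

Greedy: take as many of the largest coin as possible, then repeat with the remainder.
65 = 1×50 + 1×10 + 1×5
Total coins = 1 + 1 + 1 = 3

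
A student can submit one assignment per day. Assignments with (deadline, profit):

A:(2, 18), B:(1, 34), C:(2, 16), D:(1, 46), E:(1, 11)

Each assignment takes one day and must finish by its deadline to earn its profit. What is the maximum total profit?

64

Sort by profit descending; place each in the latest free slot ≤ its deadline.
Profit order: D=46 B=34 A=18 C=16 E=11
Assign: D→slot 1, B skipped, A→slot 2, C skipped, E skipped.
Slots: [1:D] [2:A]
Profit = 46 + 18 = 64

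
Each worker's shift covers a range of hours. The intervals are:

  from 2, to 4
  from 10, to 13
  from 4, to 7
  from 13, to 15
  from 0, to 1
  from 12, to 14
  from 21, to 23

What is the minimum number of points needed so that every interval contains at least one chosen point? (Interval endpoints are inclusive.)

Sorted: [0,1] [2,4] [4,7] [10,13] [12,14] [13,15] [21,23]
{[0,1]} hit by 1; {[2,4],[4,7]} hit by 4; {[10,13],[12,14],[13,15]} hit by 13; {[21,23]} hit by 23.
Points: 1, 4, 13, 23 (4 total).

4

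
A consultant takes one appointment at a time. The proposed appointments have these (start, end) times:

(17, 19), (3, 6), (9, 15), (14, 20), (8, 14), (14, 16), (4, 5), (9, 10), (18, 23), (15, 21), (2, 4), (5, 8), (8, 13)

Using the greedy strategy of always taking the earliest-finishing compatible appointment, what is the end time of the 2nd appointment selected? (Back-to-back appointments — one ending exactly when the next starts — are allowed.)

5

By end time: (2,4), (4,5), (3,6), (5,8), (9,10), (8,13), (8,14), (9,15), (14,16), (17,19), (14,20), (15,21), (18,23).
Pick (2,4); next start ≥ 4 → (4,5); next start ≥ 5 → (5,8); next start ≥ 8 → (9,10); next start ≥ 10 → (14,16); next start ≥ 16 → (17,19).
Selected: (2,4) (4,5) (5,8) (9,10) (14,16) (17,19)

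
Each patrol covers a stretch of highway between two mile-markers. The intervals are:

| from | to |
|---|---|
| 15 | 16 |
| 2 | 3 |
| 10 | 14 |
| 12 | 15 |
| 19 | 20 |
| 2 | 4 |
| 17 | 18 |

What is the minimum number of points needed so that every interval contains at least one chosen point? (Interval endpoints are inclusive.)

Sorted: [2,3] [2,4] [10,14] [12,15] [15,16] [17,18] [19,20]
{[2,3],[2,4]} hit by 3; {[10,14],[12,15]} hit by 14; {[15,16]} hit by 16; {[17,18]} hit by 18; {[19,20]} hit by 20.
Points: 3, 14, 16, 18, 20 (5 total).

5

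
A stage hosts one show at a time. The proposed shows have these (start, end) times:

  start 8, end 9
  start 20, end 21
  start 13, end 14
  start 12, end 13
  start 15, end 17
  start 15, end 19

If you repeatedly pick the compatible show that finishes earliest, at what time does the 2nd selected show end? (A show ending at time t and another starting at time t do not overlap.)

13

Sorted by end: (8,9)  (12,13)  (13,14)  (15,17)  (15,19)  (20,21)
take (8,9); take (12,13); take (13,14); take (15,17); skip (15,19); take (20,21).
Selected: (8,9) (12,13) (13,14) (15,17) (20,21)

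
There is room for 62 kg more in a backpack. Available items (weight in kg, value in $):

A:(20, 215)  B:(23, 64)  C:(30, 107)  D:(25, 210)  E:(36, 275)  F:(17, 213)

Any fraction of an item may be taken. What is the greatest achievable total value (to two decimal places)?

638.00

Order: F (213/17=12.53) > A (215/20=10.75) > D (210/25=8.40) > E (275/36=7.64) > C (107/30=3.57) > B (64/23=2.78)
Fill: take F (17 @ 213) → take A (20 @ 215) → take D (25 @ 210); 62/62 used.
Total value = 638.00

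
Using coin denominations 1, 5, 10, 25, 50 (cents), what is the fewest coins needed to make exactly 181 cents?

6

181 = 3×50 + 1×25 + 1×5 + 1×1
Total coins = 3 + 1 + 1 + 1 = 6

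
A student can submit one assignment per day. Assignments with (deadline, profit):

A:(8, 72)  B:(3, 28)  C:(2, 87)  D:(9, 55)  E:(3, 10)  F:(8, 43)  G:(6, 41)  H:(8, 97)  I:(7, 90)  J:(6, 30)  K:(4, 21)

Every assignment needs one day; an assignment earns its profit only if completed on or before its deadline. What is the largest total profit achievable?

543

By profit: H(d8,97), I(d7,90), C(d2,87), A(d8,72), D(d9,55), F(d8,43), G(d6,41), J(d6,30), B(d3,28), K(d4,21), E(d3,10)
H→slot 8; I→slot 7; C→slot 2; A→slot 6; D→slot 9; F→slot 5; G→slot 4; J→slot 3; B→slot 1; K skipped; E skipped.
Profit = 28 + 87 + 30 + 41 + 43 + 72 + 90 + 97 + 55 = 543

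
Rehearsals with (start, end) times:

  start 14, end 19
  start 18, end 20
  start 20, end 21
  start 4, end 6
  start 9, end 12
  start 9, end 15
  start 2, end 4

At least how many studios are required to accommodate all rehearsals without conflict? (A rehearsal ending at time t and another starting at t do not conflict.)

2

starts: [2, 4, 9, 9, 14, 18, 20]
ends:   [4, 6, 12, 15, 19, 20, 21]
s2→1 e4→0 s4→1 e6→0 s9→1 s9→2  — peak 2.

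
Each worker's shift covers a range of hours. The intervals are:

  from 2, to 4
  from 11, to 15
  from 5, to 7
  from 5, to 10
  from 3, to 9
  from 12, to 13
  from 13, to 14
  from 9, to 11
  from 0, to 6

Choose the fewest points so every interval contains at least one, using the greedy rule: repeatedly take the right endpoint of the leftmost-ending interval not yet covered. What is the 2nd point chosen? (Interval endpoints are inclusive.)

Sorted: [2,4] [0,6] [5,7] [3,9] [5,10] [9,11] [12,13] [13,14] [11,15]
{[2,4],[0,6]} hit by 4; {[5,7],[3,9],[5,10]} hit by 7; {[9,11]} hit by 11; {[12,13],[13,14],[11,15]} hit by 13.
Points: 4, 7, 11, 13 (4 total).

7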